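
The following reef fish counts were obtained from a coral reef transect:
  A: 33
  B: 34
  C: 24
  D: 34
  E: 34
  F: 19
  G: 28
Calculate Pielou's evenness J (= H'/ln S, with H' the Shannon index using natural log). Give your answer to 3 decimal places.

0.990

Total N = 33+34+24+34+34+19+28 = 206, so the proportions are 0.16019, 0.16505, 0.1165, 0.16505, 0.16505, 0.09223, 0.13592 (working shown to 5 dp, full precision carried).
H' = −Σ pᵢ ln pᵢ = −((-0.29337) + (-0.29734) + (-0.25046) + (-0.29734) + (-0.29734) + (-0.21983) + (-0.27126)) = 1.92694.
With S = 7 species, ln S = 1.94591, so J = 1.92694/1.94591 = 0.99025, i.e. 0.990 to 3 decimal places.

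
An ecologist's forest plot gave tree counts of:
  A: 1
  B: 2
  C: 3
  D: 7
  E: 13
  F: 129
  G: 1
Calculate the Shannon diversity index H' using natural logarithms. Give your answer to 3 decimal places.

Total N = 1+2+3+7+13+129+1 = 156, so the proportions are 0.00641, 0.01282, 0.01923, 0.04487, 0.08333, 0.82692, 0.00641 (working shown to 5 dp, full precision carried).
Each pᵢ ln pᵢ term: 0.00641×(-5.04986)=-0.03237, 0.01282×(-4.35671)=-0.05586, 0.01923×(-3.95124)=-0.07599, 0.04487×(-3.10395)=-0.13928, 0.08333×(-2.48491)=-0.20708, 0.82692×(-0.19004)=-0.15715, 0.00641×(-5.04986)=-0.03237.
Sum = -0.70009, so H' = 0.700.

0.700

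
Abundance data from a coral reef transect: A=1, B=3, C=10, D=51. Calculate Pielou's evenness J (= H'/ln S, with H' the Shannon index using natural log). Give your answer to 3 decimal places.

Total N = 1+3+10+51 = 65, so the proportions are 0.01538, 0.04615, 0.15385, 0.78462 (working shown to 5 dp, full precision carried).
H' = −Σ pᵢ ln pᵢ = −((-0.06422) + (-0.14196) + (-0.28797) + (-0.19032)) = 0.68447.
With S = 4 species, ln S = 1.38629, so J = 0.68447/1.38629 = 0.49374, i.e. 0.494 to 3 decimal places.

0.494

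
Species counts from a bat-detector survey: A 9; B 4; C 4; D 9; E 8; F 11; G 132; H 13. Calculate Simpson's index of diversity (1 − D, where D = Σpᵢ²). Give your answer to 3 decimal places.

0.502

Total N = 9+4+4+9+8+11+132+13 = 190, so the proportions are 0.04737, 0.02105, 0.02105, 0.04737, 0.04211, 0.05789, 0.69474, 0.06842 (working shown to 5 dp, full precision carried).
D = 0.04737² + 0.02105² + 0.02105² + 0.04737² + 0.04211² + 0.05789² + 0.69474² + 0.06842² = 0.00224 + 0.00044 + 0.00044 + 0.00224 + 0.00177 + 0.00335 + 0.48266 + 0.00468 = 0.49784.
So 1 − D = 0.50216, i.e. 0.502 to 3 decimal places.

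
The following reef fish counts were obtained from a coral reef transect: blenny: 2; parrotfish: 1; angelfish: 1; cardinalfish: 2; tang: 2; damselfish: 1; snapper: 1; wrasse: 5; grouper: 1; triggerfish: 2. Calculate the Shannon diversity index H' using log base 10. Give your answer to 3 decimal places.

0.927

Total N = 2+1+1+2+2+1+1+5+1+2 = 18, so the proportions are 0.11111, 0.05556, 0.05556, 0.11111, 0.11111, 0.05556, 0.05556, 0.27778, 0.05556, 0.11111 (working shown to 5 dp, full precision carried).
Each pᵢ log₁₀ pᵢ term: 0.11111×(-0.95424)=-0.10603, 0.05556×(-1.25527)=-0.06974, 0.05556×(-1.25527)=-0.06974, 0.11111×(-0.95424)=-0.10603, 0.11111×(-0.95424)=-0.10603, 0.05556×(-1.25527)=-0.06974, 0.05556×(-1.25527)=-0.06974, 0.27778×(-0.55630)=-0.15453, 0.05556×(-1.25527)=-0.06974, 0.11111×(-0.95424)=-0.10603.
Sum = -0.92732, so H' = 0.927.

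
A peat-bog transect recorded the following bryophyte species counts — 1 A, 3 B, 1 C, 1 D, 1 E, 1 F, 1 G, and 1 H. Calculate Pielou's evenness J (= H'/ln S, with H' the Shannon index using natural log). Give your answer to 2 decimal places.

Total N = 1+3+1+1+1+1+1+1 = 10, so the proportions are 0.1, 0.3, 0.1, 0.1, 0.1, 0.1, 0.1, 0.1 (working shown to 4 dp, full precision carried).
H' = −Σ pᵢ ln pᵢ = −((-0.2303) + (-0.3612) + (-0.2303) + (-0.2303) + (-0.2303) + (-0.2303) + (-0.2303) + (-0.2303)) = 1.9730.
With S = 8 species, ln S = 2.0794, so J = 1.9730/2.0794 = 0.9488, i.e. 0.95 to 2 decimal places.

0.95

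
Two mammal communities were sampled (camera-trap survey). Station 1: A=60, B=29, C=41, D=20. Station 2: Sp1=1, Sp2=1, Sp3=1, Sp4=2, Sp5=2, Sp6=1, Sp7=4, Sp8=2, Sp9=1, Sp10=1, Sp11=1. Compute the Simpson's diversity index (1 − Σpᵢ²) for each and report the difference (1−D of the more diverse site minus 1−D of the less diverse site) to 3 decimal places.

0.169

Station 1: N=150, proportions 0.4, 0.19333, 0.27333, 0.13333, giving 1−D = 0.71013 (working shown to 5 dp, full precision carried).
Station 2: N=17, proportions 0.05882, 0.05882, 0.05882, 0.11765, 0.11765, 0.05882, 0.23529, 0.11765, 0.05882, 0.05882, 0.05882, giving 1−D = 0.87889.
Difference = |0.71013 − 0.87889| = 0.16876, i.e. 0.169 to 3 decimal places.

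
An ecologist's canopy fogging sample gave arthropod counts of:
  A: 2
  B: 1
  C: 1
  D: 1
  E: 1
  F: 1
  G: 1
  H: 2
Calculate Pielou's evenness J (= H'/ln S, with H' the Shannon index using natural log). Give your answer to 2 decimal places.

0.97

Total N = 2+1+1+1+1+1+1+2 = 10, so the proportions are 0.2, 0.1, 0.1, 0.1, 0.1, 0.1, 0.1, 0.2 (working shown to 4 dp, full precision carried).
H' = −Σ pᵢ ln pᵢ = −((-0.3219) + (-0.2303) + (-0.2303) + (-0.2303) + (-0.2303) + (-0.2303) + (-0.2303) + (-0.3219)) = 2.0253.
With S = 8 species, ln S = 2.0794, so J = 2.0253/2.0794 = 0.9740, i.e. 0.97 to 2 decimal places.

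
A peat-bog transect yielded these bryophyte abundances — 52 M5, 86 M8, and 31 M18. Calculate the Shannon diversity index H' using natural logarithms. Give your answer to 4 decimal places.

1.0175

Total N = 52+86+31 = 169, so the proportions are 0.307692, 0.508876, 0.183432 (working shown to 6 dp, full precision carried).
Each pᵢ ln pᵢ term: 0.307692×(-1.178655)=-0.362663, 0.508876×(-0.675551)=-0.343772, 0.183432×(-1.695912)=-0.311084.
Sum = -1.017519, so H' = 1.0175.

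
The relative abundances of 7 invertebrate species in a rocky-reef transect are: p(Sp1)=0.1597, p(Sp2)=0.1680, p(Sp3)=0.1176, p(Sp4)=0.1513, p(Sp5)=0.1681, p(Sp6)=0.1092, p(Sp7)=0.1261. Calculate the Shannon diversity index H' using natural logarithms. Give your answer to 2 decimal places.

1.93

Each pᵢ ln pᵢ term (working shown to 4 dp, full precision carried): 0.1597×(-1.8345)=-0.2930, 0.168×(-1.7838)=-0.2997, 0.1176×(-2.1405)=-0.2517, 0.1513×(-1.8885)=-0.2857, 0.1681×(-1.7832)=-0.2998, 0.1092×(-2.2146)=-0.2418, 0.1261×(-2.0707)=-0.2611.
Sum = -1.9328, so H' = 1.93.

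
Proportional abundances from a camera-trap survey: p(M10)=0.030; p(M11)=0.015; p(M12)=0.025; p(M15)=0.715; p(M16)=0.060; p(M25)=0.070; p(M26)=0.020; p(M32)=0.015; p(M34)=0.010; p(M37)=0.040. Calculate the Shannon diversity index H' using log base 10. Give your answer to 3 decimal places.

Each pᵢ log₁₀ pᵢ term (working shown to 5 dp, full precision carried): 0.03×(-1.52288)=-0.04569, 0.015×(-1.82391)=-0.02736, 0.025×(-1.60206)=-0.04005, 0.715×(-0.14569)=-0.10417, 0.06×(-1.22185)=-0.07331, 0.07×(-1.15490)=-0.08084, 0.02×(-1.69897)=-0.03398, 0.015×(-1.82391)=-0.02736, 0.01×(-2.00000)=-0.02000, 0.04×(-1.39794)=-0.05592.
Sum = -0.50868, so H' = 0.509.

0.509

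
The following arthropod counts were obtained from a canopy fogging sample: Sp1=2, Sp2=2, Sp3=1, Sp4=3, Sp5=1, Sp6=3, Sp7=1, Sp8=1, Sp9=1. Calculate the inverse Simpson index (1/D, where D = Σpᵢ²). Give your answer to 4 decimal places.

Total N = 2+2+1+3+1+3+1+1+1 = 15, so the proportions are 0.13333333, 0.13333333, 0.06666667, 0.2, 0.06666667, 0.2, 0.06666667, 0.06666667, 0.06666667 (working shown to 8 dp, full precision carried).
D = 0.13333333² + 0.13333333² + 0.06666667² + 0.2² + 0.06666667² + 0.2² + 0.06666667² + 0.06666667² + 0.06666667² = 0.01777778 + 0.01777778 + 0.00444444 + 0.04000000 + 0.00444444 + 0.04000000 + 0.00444444 + 0.00444444 + 0.00444444 = 0.13777778.
So 1/D = 7.258065, i.e. 7.2581 to 4 decimal places.

7.2581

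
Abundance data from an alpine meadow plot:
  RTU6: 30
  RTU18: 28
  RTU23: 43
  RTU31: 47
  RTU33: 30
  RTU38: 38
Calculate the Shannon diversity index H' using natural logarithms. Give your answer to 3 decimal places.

1.772

Total N = 30+28+43+47+30+38 = 216, so the proportions are 0.13889, 0.12963, 0.19907, 0.21759, 0.13889, 0.17593 (working shown to 5 dp, full precision carried).
Each pᵢ ln pᵢ term: 0.13889×(-1.97408)=-0.27418, 0.12963×(-2.04307)=-0.26484, 0.19907×(-1.61408)=-0.32132, 0.21759×(-1.52513)=-0.33186, 0.13889×(-1.97408)=-0.27418, 0.17593×(-1.73769)=-0.30571.
Sum = -1.77208, so H' = 1.772.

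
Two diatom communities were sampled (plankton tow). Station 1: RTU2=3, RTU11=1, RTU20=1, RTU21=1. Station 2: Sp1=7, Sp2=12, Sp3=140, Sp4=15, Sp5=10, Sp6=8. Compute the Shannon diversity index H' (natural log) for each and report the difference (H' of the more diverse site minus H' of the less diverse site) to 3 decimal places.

0.233

Station 1: N=6, proportions 0.5, 0.166667, 0.166667, 0.166667, giving H' = 1.242453 (working shown to 6 dp, full precision carried).
Station 2: N=192, proportions 0.036458, 0.0625, 0.729167, 0.078125, 0.052083, 0.041667, giving H' = 1.009827.
Difference = |1.242453 − 1.009827| = 0.232626, i.e. 0.233 to 3 decimal places.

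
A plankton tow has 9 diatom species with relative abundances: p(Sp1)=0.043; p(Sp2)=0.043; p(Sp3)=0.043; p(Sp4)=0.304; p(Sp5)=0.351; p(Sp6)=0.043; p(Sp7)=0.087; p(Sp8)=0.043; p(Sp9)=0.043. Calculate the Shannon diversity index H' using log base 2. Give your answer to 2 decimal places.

2.53

Each pᵢ log₂ pᵢ term (working shown to 4 dp, full precision carried): 0.043×(-4.5395)=-0.1952, 0.043×(-4.5395)=-0.1952, 0.043×(-4.5395)=-0.1952, 0.304×(-1.7179)=-0.5222, 0.351×(-1.5105)=-0.5302, 0.043×(-4.5395)=-0.1952, 0.087×(-3.5228)=-0.3065, 0.043×(-4.5395)=-0.1952, 0.043×(-4.5395)=-0.1952.
Sum = -2.5301, so H' = 2.53.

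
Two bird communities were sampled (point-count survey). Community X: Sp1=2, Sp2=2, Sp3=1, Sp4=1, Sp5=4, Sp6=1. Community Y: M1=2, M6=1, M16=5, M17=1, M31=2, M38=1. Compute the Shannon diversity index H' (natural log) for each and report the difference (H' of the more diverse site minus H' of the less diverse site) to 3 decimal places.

0.058

Community X: N=11, proportions 0.18181818, 0.18181818, 0.09090909, 0.09090909, 0.36363636, 0.09090909, giving H' = 1.64173471 (working shown to 8 dp, full precision carried).
Community Y: N=12, proportions 0.16666667, 0.08333333, 0.41666667, 0.08333333, 0.16666667, 0.08333333, giving H' = 1.58325846.
Difference = |1.64173471 − 1.58325846| = 0.05847625, i.e. 0.058 to 3 decimal places.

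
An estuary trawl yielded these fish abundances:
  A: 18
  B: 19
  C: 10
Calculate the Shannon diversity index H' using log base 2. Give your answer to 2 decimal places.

Total N = 18+19+10 = 47, so the proportions are 0.383, 0.4043, 0.2128 (working shown to 4 dp, full precision carried).
Each pᵢ log₂ pᵢ term: 0.383×(-1.3847)=-0.5303, 0.4043×(-1.3067)=-0.5282, 0.2128×(-2.2327)=-0.4750.
Sum = -1.5336, so H' = 1.53.

1.53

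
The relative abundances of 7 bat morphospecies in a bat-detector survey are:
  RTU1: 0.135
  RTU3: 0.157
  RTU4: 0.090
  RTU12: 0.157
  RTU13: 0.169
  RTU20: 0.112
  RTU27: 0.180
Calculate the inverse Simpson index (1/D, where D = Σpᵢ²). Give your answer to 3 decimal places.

D = 0.135² + 0.157² + 0.09² + 0.157² + 0.169² + 0.112² + 0.18² = 0.0182250 + 0.0246490 + 0.0081000 + 0.0246490 + 0.0285610 + 0.0125440 + 0.0324000 = 0.1491280 (working shown to 7 dp, full precision carried).
So 1/D = 6.70565, i.e. 6.706 to 3 decimal places.

6.706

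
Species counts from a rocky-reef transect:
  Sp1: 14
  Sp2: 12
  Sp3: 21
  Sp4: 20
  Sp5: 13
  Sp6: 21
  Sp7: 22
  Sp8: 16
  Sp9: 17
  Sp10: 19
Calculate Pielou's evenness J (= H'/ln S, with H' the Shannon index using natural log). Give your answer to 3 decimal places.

Total N = 14+12+21+20+13+21+22+16+17+19 = 175, so the proportions are 0.08, 0.06857, 0.12, 0.11429, 0.07429, 0.12, 0.12571, 0.09143, 0.09714, 0.10857 (working shown to 5 dp, full precision carried).
H' = −Σ pᵢ ln pᵢ = −((-0.20206) + (-0.18376) + (-0.25443) + (-0.24789) + (-0.19313) + (-0.25443) + (-0.26070) + (-0.21872) + (-0.22650) + (-0.24107)) = 2.28268.
With S = 10 species, ln S = 2.30259, so J = 2.28268/2.30259 = 0.99136, i.e. 0.991 to 3 decimal places.

0.991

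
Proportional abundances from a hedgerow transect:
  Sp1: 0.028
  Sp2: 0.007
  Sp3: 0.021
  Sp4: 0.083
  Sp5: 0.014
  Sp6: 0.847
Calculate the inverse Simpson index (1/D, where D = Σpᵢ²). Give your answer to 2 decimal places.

1.38

D = 0.028² + 0.007² + 0.021² + 0.083² + 0.014² + 0.847² = 0.00078 + 0.00005 + 0.00044 + 0.00689 + 0.00020 + 0.71741 = 0.72577 (working shown to 5 dp, full precision carried).
So 1/D = 1.3779, i.e. 1.38 to 2 decimal places.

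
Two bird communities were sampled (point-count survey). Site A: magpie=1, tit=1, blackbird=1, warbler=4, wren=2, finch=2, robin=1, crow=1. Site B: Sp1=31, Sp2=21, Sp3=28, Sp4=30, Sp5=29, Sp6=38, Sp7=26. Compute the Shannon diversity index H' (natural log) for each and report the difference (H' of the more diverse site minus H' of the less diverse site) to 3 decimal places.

Site A: N=13, proportions 0.076923, 0.076923, 0.076923, 0.307692, 0.153846, 0.153846, 0.076923, 0.076923, giving H' = 1.925121 (working shown to 6 dp, full precision carried).
Site B: N=203, proportions 0.152709, 0.103448, 0.137931, 0.147783, 0.142857, 0.187192, 0.128079, giving H' = 1.932336.
Difference = |1.925121 − 1.932336| = 0.007215, i.e. 0.007 to 3 decimal places.

0.007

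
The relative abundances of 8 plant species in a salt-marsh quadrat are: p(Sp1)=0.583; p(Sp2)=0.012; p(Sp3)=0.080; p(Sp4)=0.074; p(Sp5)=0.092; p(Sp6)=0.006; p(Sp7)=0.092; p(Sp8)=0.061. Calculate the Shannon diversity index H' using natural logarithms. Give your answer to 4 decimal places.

Each pᵢ ln pᵢ term (working shown to 6 dp, full precision carried): 0.583×(-0.539568)=-0.314568, 0.012×(-4.422849)=-0.053074, 0.08×(-2.525729)=-0.202058, 0.074×(-2.603690)=-0.192673, 0.092×(-2.385967)=-0.219509, 0.006×(-5.115996)=-0.030696, 0.092×(-2.385967)=-0.219509, 0.061×(-2.796881)=-0.170610.
Sum = -1.402697, so H' = 1.4027.

1.4027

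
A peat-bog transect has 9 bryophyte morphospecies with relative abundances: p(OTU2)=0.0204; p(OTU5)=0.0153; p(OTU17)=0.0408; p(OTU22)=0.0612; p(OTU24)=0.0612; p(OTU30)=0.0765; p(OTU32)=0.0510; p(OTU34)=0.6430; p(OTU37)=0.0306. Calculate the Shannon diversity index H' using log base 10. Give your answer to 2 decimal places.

0.59

Each pᵢ log₁₀ pᵢ term (working shown to 4 dp, full precision carried): 0.0204×(-1.6904)=-0.0345, 0.0153×(-1.8153)=-0.0278, 0.0408×(-1.3893)=-0.0567, 0.0612×(-1.2132)=-0.0743, 0.0612×(-1.2132)=-0.0743, 0.0765×(-1.1163)=-0.0854, 0.051×(-1.2924)=-0.0659, 0.643×(-0.1918)=-0.1233, 0.0306×(-1.5143)=-0.0463.
Sum = -0.5884, so H' = 0.59.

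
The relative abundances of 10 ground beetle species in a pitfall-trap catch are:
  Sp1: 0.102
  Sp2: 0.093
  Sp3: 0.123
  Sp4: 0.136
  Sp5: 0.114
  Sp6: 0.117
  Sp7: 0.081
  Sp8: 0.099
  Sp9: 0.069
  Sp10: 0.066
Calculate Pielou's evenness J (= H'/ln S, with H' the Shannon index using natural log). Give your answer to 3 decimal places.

0.989

H' = −Σ pᵢ ln pᵢ = −((-0.23284) + (-0.22089) + (-0.25776) + (-0.27133) + (-0.24756) + (-0.25103) + (-0.20358) + (-0.22895) + (-0.18448) + (-0.17939)) = 2.27782 (working shown to 5 dp, full precision carried).
With S = 10 species, ln S = 2.30259, so J = 2.27782/2.30259 = 0.98924, i.e. 0.989 to 3 decimal places.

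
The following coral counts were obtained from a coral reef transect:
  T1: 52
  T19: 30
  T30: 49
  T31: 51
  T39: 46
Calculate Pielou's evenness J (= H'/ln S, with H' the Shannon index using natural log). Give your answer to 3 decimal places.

Total N = 52+30+49+51+46 = 228, so the proportions are 0.22807, 0.13158, 0.21491, 0.22368, 0.20175 (working shown to 5 dp, full precision carried).
H' = −Σ pᵢ ln pᵢ = −((-0.33711) + (-0.26686) + (-0.33043) + (-0.33497) + (-0.32295)) = 1.59233.
With S = 5 species, ln S = 1.60944, so J = 1.59233/1.60944 = 0.98937, i.e. 0.989 to 3 decimal places.

0.989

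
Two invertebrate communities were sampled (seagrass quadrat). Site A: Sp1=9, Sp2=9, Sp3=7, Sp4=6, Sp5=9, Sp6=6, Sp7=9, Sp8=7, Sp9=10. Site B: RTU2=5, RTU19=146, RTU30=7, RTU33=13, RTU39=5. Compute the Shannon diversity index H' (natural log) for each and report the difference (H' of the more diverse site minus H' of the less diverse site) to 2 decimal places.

1.50

Site A: N=72, proportions 0.125, 0.125, 0.0972, 0.0833, 0.125, 0.0833, 0.125, 0.0972, 0.1389, giving H' = 2.1813 (working shown to 4 dp, full precision carried).
Site B: N=176, proportions 0.0284, 0.8295, 0.0398, 0.0739, 0.0284, giving H' = 0.6781.
Difference = |2.1813 − 0.6781| = 1.5032, i.e. 1.50 to 2 decimal places.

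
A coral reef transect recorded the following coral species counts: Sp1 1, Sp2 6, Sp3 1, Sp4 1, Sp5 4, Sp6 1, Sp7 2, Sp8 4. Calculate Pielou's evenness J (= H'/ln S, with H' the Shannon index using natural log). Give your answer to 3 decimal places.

Total N = 1+6+1+1+4+1+2+4 = 20, so the proportions are 0.05, 0.3, 0.05, 0.05, 0.2, 0.05, 0.1, 0.2 (working shown to 5 dp, full precision carried).
H' = −Σ pᵢ ln pᵢ = −((-0.14979) + (-0.36119) + (-0.14979) + (-0.14979) + (-0.32189) + (-0.14979) + (-0.23026) + (-0.32189)) = 1.83437.
With S = 8 species, ln S = 2.07944, so J = 1.83437/2.07944 = 0.88215, i.e. 0.882 to 3 decimal places.

0.882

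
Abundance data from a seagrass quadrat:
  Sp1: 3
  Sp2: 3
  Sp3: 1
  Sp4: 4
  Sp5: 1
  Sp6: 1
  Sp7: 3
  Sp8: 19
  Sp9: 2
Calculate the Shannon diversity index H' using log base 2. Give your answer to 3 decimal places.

2.372

Total N = 3+3+1+4+1+1+3+19+2 = 37, so the proportions are 0.08108, 0.08108, 0.02703, 0.10811, 0.02703, 0.02703, 0.08108, 0.51351, 0.05405 (working shown to 5 dp, full precision carried).
Each pᵢ log₂ pᵢ term: 0.08108×(-3.62449)=-0.29388, 0.08108×(-3.62449)=-0.29388, 0.02703×(-5.20945)=-0.14080, 0.10811×(-3.20945)=-0.34697, 0.02703×(-5.20945)=-0.14080, 0.02703×(-5.20945)=-0.14080, 0.08108×(-3.62449)=-0.29388, 0.51351×(-0.96153)=-0.49376, 0.05405×(-4.20945)=-0.22754.
Sum = -2.37228, so H' = 2.372.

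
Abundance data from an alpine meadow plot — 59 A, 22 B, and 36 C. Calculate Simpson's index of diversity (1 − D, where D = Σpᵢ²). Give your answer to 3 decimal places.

Total N = 59+22+36 = 117, so the proportions are 0.50427, 0.18803, 0.30769 (working shown to 5 dp, full precision carried).
D = 0.50427² + 0.18803² + 0.30769² = 0.25429 + 0.03536 + 0.09467 = 0.38432.
So 1 − D = 0.61568, i.e. 0.616 to 3 decimal places.

0.616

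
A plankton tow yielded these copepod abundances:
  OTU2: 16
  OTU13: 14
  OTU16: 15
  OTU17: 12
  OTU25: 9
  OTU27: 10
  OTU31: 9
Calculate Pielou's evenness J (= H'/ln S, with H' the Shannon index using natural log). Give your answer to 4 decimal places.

Total N = 16+14+15+12+9+10+9 = 85, so the proportions are 0.188235, 0.164706, 0.176471, 0.141176, 0.105882, 0.117647, 0.105882 (working shown to 6 dp, full precision carried).
H' = −Σ pᵢ ln pᵢ = −((-0.314365) + (-0.297063) + (-0.306106) + (-0.276387) + (-0.237751) + (-0.251772) + (-0.237751)) = 1.921195.
With S = 7 species, ln S = 1.945910, so J = 1.921195/1.945910 = 0.987299, i.e. 0.9873 to 4 decimal places.

0.9873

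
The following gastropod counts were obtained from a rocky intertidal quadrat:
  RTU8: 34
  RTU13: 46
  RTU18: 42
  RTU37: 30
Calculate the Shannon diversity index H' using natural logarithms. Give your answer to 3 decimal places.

Total N = 34+46+42+30 = 152, so the proportions are 0.22368, 0.30263, 0.27632, 0.19737 (working shown to 5 dp, full precision carried).
Each pᵢ ln pᵢ term: 0.22368×(-1.49752)=-0.33497, 0.30263×(-1.19524)=-0.36172, 0.27632×(-1.28621)=-0.35540, 0.19737×(-1.62268)=-0.32027.
Sum = -1.37236, so H' = 1.372.

1.372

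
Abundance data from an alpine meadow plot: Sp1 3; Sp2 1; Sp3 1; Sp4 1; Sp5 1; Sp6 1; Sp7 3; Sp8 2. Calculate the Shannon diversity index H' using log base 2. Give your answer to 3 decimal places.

Total N = 3+1+1+1+1+1+3+2 = 13, so the proportions are 0.23077, 0.07692, 0.07692, 0.07692, 0.07692, 0.07692, 0.23077, 0.15385 (working shown to 5 dp, full precision carried).
Each pᵢ log₂ pᵢ term: 0.23077×(-2.11548)=-0.48819, 0.07692×(-3.70044)=-0.28465, 0.07692×(-3.70044)=-0.28465, 0.07692×(-3.70044)=-0.28465, 0.07692×(-3.70044)=-0.28465, 0.07692×(-3.70044)=-0.28465, 0.23077×(-2.11548)=-0.48819, 0.15385×(-2.70044)=-0.41545.
Sum = -2.81507, so H' = 2.815.

2.815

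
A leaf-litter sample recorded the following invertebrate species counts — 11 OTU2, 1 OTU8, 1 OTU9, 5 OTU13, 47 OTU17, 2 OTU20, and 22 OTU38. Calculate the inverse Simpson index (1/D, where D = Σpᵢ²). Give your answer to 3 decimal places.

2.784

Total N = 11+1+1+5+47+2+22 = 89, so the proportions are 0.123596, 0.011236, 0.011236, 0.05618, 0.52809, 0.022472, 0.247191 (working shown to 6 dp, full precision carried).
D = 0.123596² + 0.011236² + 0.011236² + 0.05618² + 0.52809² + 0.022472² + 0.247191² = 0.015276 + 0.000126 + 0.000126 + 0.003156 + 0.278879 + 0.000505 + 0.061103 = 0.359172.
So 1/D = 2.78418, i.e. 2.784 to 3 decimal places.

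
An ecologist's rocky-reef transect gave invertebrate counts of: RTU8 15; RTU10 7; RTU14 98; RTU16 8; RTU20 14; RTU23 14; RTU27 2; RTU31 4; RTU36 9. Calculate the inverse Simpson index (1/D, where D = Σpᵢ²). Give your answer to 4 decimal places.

Total N = 15+7+98+8+14+14+2+4+9 = 171, so the proportions are 0.0877193, 0.0409357, 0.5730994, 0.0467836, 0.0818713, 0.0818713, 0.0116959, 0.0233918, 0.0526316 (working shown to 7 dp, full precision carried).
D = 0.0877193² + 0.0409357² + 0.5730994² + 0.0467836² + 0.0818713² + 0.0818713² + 0.0116959² + 0.0233918² + 0.0526316² = 0.0076947 + 0.0016757 + 0.3284429 + 0.0021887 + 0.0067029 + 0.0067029 + 0.0001368 + 0.0005472 + 0.0027701 = 0.3568619.
So 1/D = 2.802204, i.e. 2.8022 to 4 decimal places.

2.8022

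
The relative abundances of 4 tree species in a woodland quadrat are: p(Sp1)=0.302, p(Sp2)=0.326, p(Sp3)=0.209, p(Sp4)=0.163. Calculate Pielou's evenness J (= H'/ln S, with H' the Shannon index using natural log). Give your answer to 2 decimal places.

0.97

H' = −Σ pᵢ ln pᵢ = −((-0.3616) + (-0.3654) + (-0.3272) + (-0.2957)) = 1.3498 (working shown to 4 dp, full precision carried).
With S = 4 species, ln S = 1.3863, so J = 1.3498/1.3863 = 0.9737, i.e. 0.97 to 2 decimal places.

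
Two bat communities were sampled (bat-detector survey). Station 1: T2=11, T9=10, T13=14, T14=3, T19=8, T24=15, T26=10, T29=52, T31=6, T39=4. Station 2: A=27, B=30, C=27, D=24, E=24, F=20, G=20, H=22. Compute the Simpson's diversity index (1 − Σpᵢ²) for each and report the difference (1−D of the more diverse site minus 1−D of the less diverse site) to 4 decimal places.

Station 1: N=133, proportions 0.082707, 0.075188, 0.105263, 0.022556, 0.06015, 0.112782, 0.075188, 0.390977, 0.045113, 0.030075, giving 1−D = 0.798123 (working shown to 6 dp, full precision carried).
Station 2: N=194, proportions 0.139175, 0.154639, 0.139175, 0.123711, 0.123711, 0.103093, 0.103093, 0.113402, giving 1−D = 0.872622.
Difference = |0.798123 − 0.872622| = 0.074499, i.e. 0.0745 to 4 decimal places.

0.0745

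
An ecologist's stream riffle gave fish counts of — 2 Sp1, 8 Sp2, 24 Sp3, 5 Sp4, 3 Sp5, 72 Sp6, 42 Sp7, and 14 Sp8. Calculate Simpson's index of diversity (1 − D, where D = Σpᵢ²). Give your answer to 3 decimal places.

0.729

Total N = 2+8+24+5+3+72+42+14 = 170, so the proportions are 0.01176, 0.04706, 0.14118, 0.02941, 0.01765, 0.42353, 0.24706, 0.08235 (working shown to 5 dp, full precision carried).
D = 0.01176² + 0.04706² + 0.14118² + 0.02941² + 0.01765² + 0.42353² + 0.24706² + 0.08235² = 0.00014 + 0.00221 + 0.01993 + 0.00087 + 0.00031 + 0.17938 + 0.06104 + 0.00678 = 0.27066.
So 1 − D = 0.72934, i.e. 0.729 to 3 decimal places.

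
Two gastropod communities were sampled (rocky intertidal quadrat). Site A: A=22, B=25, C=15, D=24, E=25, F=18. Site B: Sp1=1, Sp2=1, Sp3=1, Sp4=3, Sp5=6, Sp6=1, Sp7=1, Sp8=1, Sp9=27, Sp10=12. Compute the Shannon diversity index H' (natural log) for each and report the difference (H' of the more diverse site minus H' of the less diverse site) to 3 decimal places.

0.247

Site A: N=129, proportions 0.17054, 0.1938, 0.11628, 0.18605, 0.1938, 0.13953, giving H' = 1.77557 (working shown to 5 dp, full precision carried).
Site B: N=54, proportions 0.01852, 0.01852, 0.01852, 0.05556, 0.11111, 0.01852, 0.01852, 0.01852, 0.5, 0.22222, giving H' = 1.52875.
Difference = |1.77557 − 1.52875| = 0.24682, i.e. 0.247 to 3 decimal places.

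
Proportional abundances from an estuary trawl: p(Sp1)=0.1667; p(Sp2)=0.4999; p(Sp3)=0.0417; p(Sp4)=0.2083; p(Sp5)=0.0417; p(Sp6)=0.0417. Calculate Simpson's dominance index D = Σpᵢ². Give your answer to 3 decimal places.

D = 0.1667² + 0.4999² + 0.0417² + 0.2083² + 0.0417² + 0.0417² = 0.02779 + 0.24990 + 0.00174 + 0.04339 + 0.00174 + 0.00174 = 0.32629 (working shown to 5 dp, full precision carried).
To 3 decimal places, D = 0.326.

0.326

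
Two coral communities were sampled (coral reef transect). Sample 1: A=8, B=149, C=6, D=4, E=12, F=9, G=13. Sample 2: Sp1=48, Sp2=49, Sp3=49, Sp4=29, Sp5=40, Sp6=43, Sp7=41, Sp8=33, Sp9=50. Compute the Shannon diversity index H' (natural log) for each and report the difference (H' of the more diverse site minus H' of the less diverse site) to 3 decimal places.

Sample 1: N=201, proportions 0.039801, 0.741294, 0.029851, 0.0199, 0.059701, 0.044776, 0.064677, giving H' = 1.017447 (working shown to 6 dp, full precision carried).
Sample 2: N=382, proportions 0.125654, 0.128272, 0.128272, 0.075916, 0.104712, 0.112565, 0.10733, 0.086387, 0.13089, giving H' = 2.182602.
Difference = |1.017447 − 2.182602| = 1.165155, i.e. 1.165 to 3 decimal places.

1.165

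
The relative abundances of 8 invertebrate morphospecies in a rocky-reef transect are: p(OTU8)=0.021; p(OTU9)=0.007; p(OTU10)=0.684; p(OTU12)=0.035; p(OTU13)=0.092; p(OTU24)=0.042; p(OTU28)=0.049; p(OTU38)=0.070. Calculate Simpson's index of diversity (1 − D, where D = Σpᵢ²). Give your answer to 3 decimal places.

D = 0.021² + 0.007² + 0.684² + 0.035² + 0.092² + 0.042² + 0.049² + 0.07² = 0.00044 + 0.00005 + 0.46786 + 0.00123 + 0.00846 + 0.00176 + 0.00240 + 0.00490 = 0.48710 (working shown to 5 dp, full precision carried).
So 1 − D = 0.51290, i.e. 0.513 to 3 decimal places.

0.513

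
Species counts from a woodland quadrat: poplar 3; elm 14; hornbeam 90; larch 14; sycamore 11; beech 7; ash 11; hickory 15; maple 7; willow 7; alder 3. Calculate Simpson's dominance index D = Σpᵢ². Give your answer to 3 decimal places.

0.275

Total N = 3+14+90+14+11+7+11+15+7+7+3 = 182, so the proportions are 0.01648, 0.07692, 0.49451, 0.07692, 0.06044, 0.03846, 0.06044, 0.08242, 0.03846, 0.03846, 0.01648 (working shown to 5 dp, full precision carried).
D = 0.01648² + 0.07692² + 0.49451² + 0.07692² + 0.06044² + 0.03846² + 0.06044² + 0.08242² + 0.03846² + 0.03846² + 0.01648² = 0.00027 + 0.00592 + 0.24454 + 0.00592 + 0.00365 + 0.00148 + 0.00365 + 0.00679 + 0.00148 + 0.00148 + 0.00027 = 0.27545.
To 3 decimal places, D = 0.275.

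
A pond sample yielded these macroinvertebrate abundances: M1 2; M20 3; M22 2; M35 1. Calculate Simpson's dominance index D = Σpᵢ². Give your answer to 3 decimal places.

Total N = 2+3+2+1 = 8, so the proportions are 0.25, 0.375, 0.25, 0.125 (working shown to 5 dp, full precision carried).
D = 0.25² + 0.375² + 0.25² + 0.125² = 0.06250 + 0.14062 + 0.06250 + 0.01562 = 0.28125.
To 3 decimal places, D = 0.281.

0.281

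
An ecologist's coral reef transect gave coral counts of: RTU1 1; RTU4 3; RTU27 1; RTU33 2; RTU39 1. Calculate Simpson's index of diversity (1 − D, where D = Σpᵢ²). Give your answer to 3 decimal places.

0.750

Total N = 1+3+1+2+1 = 8, so the proportions are 0.125, 0.375, 0.125, 0.25, 0.125 (working shown to 5 dp, full precision carried).
D = 0.125² + 0.375² + 0.125² + 0.25² + 0.125² = 0.01562 + 0.14062 + 0.01562 + 0.06250 + 0.01562 = 0.25000.
So 1 − D = 0.75000, i.e. 0.750 to 3 decimal places.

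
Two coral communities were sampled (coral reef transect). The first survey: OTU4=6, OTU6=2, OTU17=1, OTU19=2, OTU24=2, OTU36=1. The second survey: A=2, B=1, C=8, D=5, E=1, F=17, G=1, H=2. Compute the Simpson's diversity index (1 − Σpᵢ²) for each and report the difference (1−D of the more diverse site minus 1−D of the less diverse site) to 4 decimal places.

The first survey: N=14, proportions 0.428571, 0.142857, 0.071429, 0.142857, 0.142857, 0.071429, giving 1−D = 0.744898 (working shown to 6 dp, full precision carried).
The second survey: N=37, proportions 0.054054, 0.027027, 0.216216, 0.135135, 0.027027, 0.459459, 0.027027, 0.054054, giving 1−D = 0.715851.
Difference = |0.744898 − 0.715851| = 0.029047, i.e. 0.0290 to 4 decimal places.

0.0290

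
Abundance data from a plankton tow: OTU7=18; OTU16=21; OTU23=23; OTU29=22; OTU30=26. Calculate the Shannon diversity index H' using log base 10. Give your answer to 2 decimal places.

Total N = 18+21+23+22+26 = 110, so the proportions are 0.1636, 0.1909, 0.2091, 0.2, 0.2364 (working shown to 4 dp, full precision carried).
Each pᵢ log₁₀ pᵢ term: 0.1636×(-0.7861)=-0.1286, 0.1909×(-0.7192)=-0.1373, 0.2091×(-0.6797)=-0.1421, 0.2×(-0.6990)=-0.1398, 0.2364×(-0.6264)=-0.1481.
Sum = -0.6959, so H' = 0.70.

0.70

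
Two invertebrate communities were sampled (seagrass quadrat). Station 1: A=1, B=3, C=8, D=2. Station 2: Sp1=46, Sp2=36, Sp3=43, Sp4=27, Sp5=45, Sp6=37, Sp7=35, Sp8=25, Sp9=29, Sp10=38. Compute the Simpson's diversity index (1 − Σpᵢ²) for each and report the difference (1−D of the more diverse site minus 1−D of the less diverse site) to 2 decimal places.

0.29

Station 1: N=14, proportions 0.07143, 0.21429, 0.57143, 0.14286, giving 1−D = 0.60204 (working shown to 5 dp, full precision carried).
Station 2: N=361, proportions 0.12742, 0.09972, 0.11911, 0.07479, 0.12465, 0.10249, 0.09695, 0.06925, 0.08033, 0.10526, giving 1−D = 0.89626.
Difference = |0.60204 − 0.89626| = 0.29422, i.e. 0.29 to 2 decimal places.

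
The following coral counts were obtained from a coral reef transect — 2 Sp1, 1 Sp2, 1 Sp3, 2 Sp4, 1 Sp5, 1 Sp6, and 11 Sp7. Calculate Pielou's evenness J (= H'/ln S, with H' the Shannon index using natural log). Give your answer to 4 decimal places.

Total N = 2+1+1+2+1+1+11 = 19, so the proportions are 0.105263, 0.052632, 0.052632, 0.105263, 0.052632, 0.052632, 0.578947 (working shown to 6 dp, full precision carried).
H' = −Σ pᵢ ln pᵢ = −((-0.236978) + (-0.154970) + (-0.154970) + (-0.236978) + (-0.154970) + (-0.154970) + (-0.316420)) = 1.410258.
With S = 7 species, ln S = 1.945910, so J = 1.410258/1.945910 = 0.724729, i.e. 0.7247 to 4 decimal places.

0.7247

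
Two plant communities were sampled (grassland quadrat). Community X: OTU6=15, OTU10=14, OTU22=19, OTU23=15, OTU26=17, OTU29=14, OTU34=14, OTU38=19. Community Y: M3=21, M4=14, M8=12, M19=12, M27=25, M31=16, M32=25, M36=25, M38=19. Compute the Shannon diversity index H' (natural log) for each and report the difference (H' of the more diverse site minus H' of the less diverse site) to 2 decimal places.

Community X: N=127, proportions 0.1181, 0.1102, 0.1496, 0.1181, 0.1339, 0.1102, 0.1102, 0.1496, giving H' = 2.0715 (working shown to 4 dp, full precision carried).
Community Y: N=169, proportions 0.1243, 0.0828, 0.071, 0.071, 0.1479, 0.0947, 0.1479, 0.1479, 0.1124, giving H' = 2.1581.
Difference = |2.0715 − 2.1581| = 0.0866, i.e. 0.09 to 2 decimal places.

0.09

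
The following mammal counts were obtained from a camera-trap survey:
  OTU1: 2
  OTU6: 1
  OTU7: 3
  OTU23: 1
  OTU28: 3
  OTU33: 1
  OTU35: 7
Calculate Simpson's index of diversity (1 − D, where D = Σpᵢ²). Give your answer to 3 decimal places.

0.772

Total N = 2+1+3+1+3+1+7 = 18, so the proportions are 0.11111, 0.05556, 0.16667, 0.05556, 0.16667, 0.05556, 0.38889 (working shown to 5 dp, full precision carried).
D = 0.11111² + 0.05556² + 0.16667² + 0.05556² + 0.16667² + 0.05556² + 0.38889² = 0.01235 + 0.00309 + 0.02778 + 0.00309 + 0.02778 + 0.00309 + 0.15123 = 0.22840.
So 1 − D = 0.77160, i.e. 0.772 to 3 decimal places.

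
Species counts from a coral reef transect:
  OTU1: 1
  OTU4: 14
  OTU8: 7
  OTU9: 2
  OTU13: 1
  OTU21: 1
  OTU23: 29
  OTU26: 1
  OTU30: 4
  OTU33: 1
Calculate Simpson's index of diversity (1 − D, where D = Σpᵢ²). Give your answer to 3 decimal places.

0.701

Total N = 1+14+7+2+1+1+29+1+4+1 = 61, so the proportions are 0.01639, 0.22951, 0.11475, 0.03279, 0.01639, 0.01639, 0.47541, 0.01639, 0.06557, 0.01639 (working shown to 5 dp, full precision carried).
D = 0.01639² + 0.22951² + 0.11475² + 0.03279² + 0.01639² + 0.01639² + 0.47541² + 0.01639² + 0.06557² + 0.01639² = 0.00027 + 0.05267 + 0.01317 + 0.00107 + 0.00027 + 0.00027 + 0.22601 + 0.00027 + 0.00430 + 0.00027 = 0.29858.
So 1 − D = 0.70142, i.e. 0.701 to 3 decimal places.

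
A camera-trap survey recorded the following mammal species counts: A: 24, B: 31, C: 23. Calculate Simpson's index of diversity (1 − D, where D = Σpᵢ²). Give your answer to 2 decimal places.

Total N = 24+31+23 = 78, so the proportions are 0.3077, 0.3974, 0.2949 (working shown to 4 dp, full precision carried).
D = 0.3077² + 0.3974² + 0.2949² = 0.0947 + 0.1580 + 0.0869 = 0.3396.
So 1 − D = 0.6604, i.e. 0.66 to 2 decimal places.

0.66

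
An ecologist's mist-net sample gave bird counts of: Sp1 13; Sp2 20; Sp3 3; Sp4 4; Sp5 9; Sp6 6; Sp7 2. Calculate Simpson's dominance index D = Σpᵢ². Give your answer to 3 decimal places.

0.220

Total N = 13+20+3+4+9+6+2 = 57, so the proportions are 0.22807, 0.35088, 0.05263, 0.07018, 0.15789, 0.10526, 0.03509 (working shown to 5 dp, full precision carried).
D = 0.22807² + 0.35088² + 0.05263² + 0.07018² + 0.15789² + 0.10526² + 0.03509² = 0.05202 + 0.12311 + 0.00277 + 0.00492 + 0.02493 + 0.01108 + 0.00123 = 0.22007.
To 3 decimal places, D = 0.220.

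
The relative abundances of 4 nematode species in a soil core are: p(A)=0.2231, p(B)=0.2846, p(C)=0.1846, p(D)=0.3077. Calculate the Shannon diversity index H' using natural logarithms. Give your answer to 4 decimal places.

Each pᵢ ln pᵢ term (working shown to 6 dp, full precision carried): 0.2231×(-1.500135)=-0.334680, 0.2846×(-1.256671)=-0.357648, 0.1846×(-1.689564)=-0.311894, 0.3077×(-1.178630)=-0.362664.
Sum = -1.366887, so H' = 1.3669.

1.3669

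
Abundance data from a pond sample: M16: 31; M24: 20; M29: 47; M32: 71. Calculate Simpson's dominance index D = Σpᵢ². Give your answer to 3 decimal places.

0.301

Total N = 31+20+47+71 = 169, so the proportions are 0.183432, 0.118343, 0.278107, 0.420118 (working shown to 6 dp, full precision carried).
D = 0.183432² + 0.118343² + 0.278107² + 0.420118² = 0.033647 + 0.014005 + 0.077343 + 0.176499 = 0.301495.
To 3 decimal places, D = 0.301.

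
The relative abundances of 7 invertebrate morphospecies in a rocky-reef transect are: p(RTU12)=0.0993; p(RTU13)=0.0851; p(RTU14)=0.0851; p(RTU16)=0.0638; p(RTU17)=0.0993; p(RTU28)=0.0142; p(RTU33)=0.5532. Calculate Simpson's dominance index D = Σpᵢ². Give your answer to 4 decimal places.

D = 0.0993² + 0.0851² + 0.0851² + 0.0638² + 0.0993² + 0.0142² + 0.5532² = 0.009860 + 0.007242 + 0.007242 + 0.004070 + 0.009860 + 0.000202 + 0.306030 = 0.344507 (working shown to 6 dp, full precision carried).
To 4 decimal places, D = 0.3445.

0.3445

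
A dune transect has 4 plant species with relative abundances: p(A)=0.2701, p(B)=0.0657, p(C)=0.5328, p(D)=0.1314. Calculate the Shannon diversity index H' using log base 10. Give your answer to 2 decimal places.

0.49

Each pᵢ log₁₀ pᵢ term (working shown to 4 dp, full precision carried): 0.2701×(-0.5685)=-0.1535, 0.0657×(-1.1824)=-0.0777, 0.5328×(-0.2734)=-0.1457, 0.1314×(-0.8814)=-0.1158.
Sum = -0.4927, so H' = 0.49.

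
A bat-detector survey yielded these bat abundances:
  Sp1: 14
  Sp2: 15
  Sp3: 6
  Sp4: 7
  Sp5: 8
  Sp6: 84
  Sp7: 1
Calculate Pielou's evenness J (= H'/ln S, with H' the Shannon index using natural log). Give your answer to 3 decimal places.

0.653

Total N = 14+15+6+7+8+84+1 = 135, so the proportions are 0.1037, 0.11111, 0.04444, 0.05185, 0.05926, 0.62222, 0.00741 (working shown to 5 dp, full precision carried).
H' = −Σ pᵢ ln pᵢ = −((-0.23502) + (-0.24414) + (-0.13838) + (-0.15345) + (-0.16746) + (-0.29522) + (-0.03634)) = 1.26999.
With S = 7 species, ln S = 1.94591, so J = 1.26999/1.94591 = 0.65265, i.e. 0.653 to 3 decimal places.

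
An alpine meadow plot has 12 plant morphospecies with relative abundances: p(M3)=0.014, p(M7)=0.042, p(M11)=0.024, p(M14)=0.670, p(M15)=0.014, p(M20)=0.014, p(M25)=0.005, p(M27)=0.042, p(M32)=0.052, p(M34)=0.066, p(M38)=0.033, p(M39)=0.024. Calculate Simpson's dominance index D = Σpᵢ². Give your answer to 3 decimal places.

D = 0.014² + 0.042² + 0.024² + 0.67² + 0.014² + 0.014² + 0.005² + 0.042² + 0.052² + 0.066² + 0.033² + 0.024² = 0.00020 + 0.00176 + 0.00058 + 0.44890 + 0.00020 + 0.00020 + 0.00003 + 0.00176 + 0.00270 + 0.00436 + 0.00109 + 0.00058 = 0.46234 (working shown to 5 dp, full precision carried).
To 3 decimal places, D = 0.462.

0.462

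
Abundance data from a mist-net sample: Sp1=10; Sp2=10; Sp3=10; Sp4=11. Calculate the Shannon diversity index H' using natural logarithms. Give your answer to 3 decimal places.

Total N = 10+10+10+11 = 41, so the proportions are 0.2439, 0.2439, 0.2439, 0.26829 (working shown to 5 dp, full precision carried).
Each pᵢ ln pᵢ term: 0.2439×(-1.41099)=-0.34414, 0.2439×(-1.41099)=-0.34414, 0.2439×(-1.41099)=-0.34414, 0.26829×(-1.31568)=-0.35299.
Sum = -1.38542, so H' = 1.385.

1.385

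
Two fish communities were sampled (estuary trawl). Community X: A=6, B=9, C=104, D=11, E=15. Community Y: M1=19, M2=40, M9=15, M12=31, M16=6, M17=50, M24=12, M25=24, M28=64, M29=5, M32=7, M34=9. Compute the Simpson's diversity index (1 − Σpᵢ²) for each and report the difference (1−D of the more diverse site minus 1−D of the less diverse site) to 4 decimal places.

0.4025

Community X: N=145, proportions 0.0413793, 0.062069, 0.7172414, 0.0758621, 0.1034483, giving 1−D = 0.4635434 (working shown to 7 dp, full precision carried).
Community Y: N=282, proportions 0.0673759, 0.141844, 0.0531915, 0.1099291, 0.0212766, 0.177305, 0.0425532, 0.0851064, 0.2269504, 0.0177305, 0.0248227, 0.0319149, giving 1−D = 0.8660279.
Difference = |0.4635434 − 0.8660279| = 0.4024845, i.e. 0.4025 to 4 decimal places.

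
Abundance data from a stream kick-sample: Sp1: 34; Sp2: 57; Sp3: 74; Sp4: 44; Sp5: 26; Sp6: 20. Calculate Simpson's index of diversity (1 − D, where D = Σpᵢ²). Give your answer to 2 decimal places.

Total N = 34+57+74+44+26+20 = 255, so the proportions are 0.1333, 0.2235, 0.2902, 0.1725, 0.102, 0.0784 (working shown to 4 dp, full precision carried).
D = 0.1333² + 0.2235² + 0.2902² + 0.1725² + 0.102² + 0.0784² = 0.0178 + 0.0500 + 0.0842 + 0.0298 + 0.0104 + 0.0062 = 0.1983.
So 1 − D = 0.8017, i.e. 0.80 to 2 decimal places.

0.80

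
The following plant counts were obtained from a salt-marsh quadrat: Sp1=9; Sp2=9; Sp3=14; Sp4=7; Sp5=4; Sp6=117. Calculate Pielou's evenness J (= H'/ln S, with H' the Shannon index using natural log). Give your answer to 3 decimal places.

Total N = 9+9+14+7+4+117 = 160, so the proportions are 0.05625, 0.05625, 0.0875, 0.04375, 0.025, 0.73125 (working shown to 5 dp, full precision carried).
H' = −Σ pᵢ ln pᵢ = −((-0.16188) + (-0.16188) + (-0.21316) + (-0.13691) + (-0.09222) + (-0.22888)) = 0.99494.
With S = 6 species, ln S = 1.79176, so J = 0.99494/1.79176 = 0.55529, i.e. 0.555 to 3 decimal places.

0.555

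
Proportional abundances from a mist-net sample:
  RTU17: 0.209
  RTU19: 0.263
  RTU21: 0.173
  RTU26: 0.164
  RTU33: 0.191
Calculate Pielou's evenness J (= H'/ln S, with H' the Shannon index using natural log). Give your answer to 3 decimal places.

H' = −Σ pᵢ ln pᵢ = −((-0.32717) + (-0.35126) + (-0.30352) + (-0.29649) + (-0.31620)) = 1.59465 (working shown to 5 dp, full precision carried).
With S = 5 species, ln S = 1.60944, so J = 1.59465/1.60944 = 0.99081, i.e. 0.991 to 3 decimal places.

0.991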